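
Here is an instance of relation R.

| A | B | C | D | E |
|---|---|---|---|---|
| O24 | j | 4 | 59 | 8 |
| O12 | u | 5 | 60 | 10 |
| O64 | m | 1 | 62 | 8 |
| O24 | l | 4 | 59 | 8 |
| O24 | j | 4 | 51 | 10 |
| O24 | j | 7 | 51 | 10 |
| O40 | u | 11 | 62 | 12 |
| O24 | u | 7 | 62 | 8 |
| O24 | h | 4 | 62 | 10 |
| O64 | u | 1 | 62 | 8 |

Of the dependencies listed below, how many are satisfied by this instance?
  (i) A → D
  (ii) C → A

(i) A → D: A=O24: 6 rows → D takes values {59, 51, 62} — violation — fails.
(ii) C → A: every LHS value maps to a single RHS value — holds.
1 of the 2 dependencies holds.

1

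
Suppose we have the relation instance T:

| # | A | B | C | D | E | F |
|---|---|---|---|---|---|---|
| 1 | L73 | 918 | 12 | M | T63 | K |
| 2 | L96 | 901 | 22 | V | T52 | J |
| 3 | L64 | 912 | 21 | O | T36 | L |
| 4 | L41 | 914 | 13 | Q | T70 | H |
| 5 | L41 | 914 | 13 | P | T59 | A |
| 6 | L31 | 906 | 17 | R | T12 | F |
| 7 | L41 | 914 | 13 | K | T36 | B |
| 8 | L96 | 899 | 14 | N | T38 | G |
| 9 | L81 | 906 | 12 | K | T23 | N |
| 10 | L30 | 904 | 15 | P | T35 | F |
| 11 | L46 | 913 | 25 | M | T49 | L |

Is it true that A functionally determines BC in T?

A=L73: row 1 → {B,C} = (918, 12) ✓
A=L96: rows 2, 8 → {B,C} takes values {(901, 22), (899, 14)} — violation
A=L64: row 3 → {B,C} = (912, 21) ✓
A=L41: rows 4, 5, 7 → {B,C} = (914, 13), (914, 13), (914, 13) ✓
A=L31: row 6 → {B,C} = (906, 17) ✓
A=L81: row 9 → {B,C} = (906, 12) ✓
A=L30: row 10 → {B,C} = (904, 15) ✓
A=L46: row 11 → {B,C} = (913, 25) ✓
Two rows agree on A but differ on BC, so A → BC does not hold.

No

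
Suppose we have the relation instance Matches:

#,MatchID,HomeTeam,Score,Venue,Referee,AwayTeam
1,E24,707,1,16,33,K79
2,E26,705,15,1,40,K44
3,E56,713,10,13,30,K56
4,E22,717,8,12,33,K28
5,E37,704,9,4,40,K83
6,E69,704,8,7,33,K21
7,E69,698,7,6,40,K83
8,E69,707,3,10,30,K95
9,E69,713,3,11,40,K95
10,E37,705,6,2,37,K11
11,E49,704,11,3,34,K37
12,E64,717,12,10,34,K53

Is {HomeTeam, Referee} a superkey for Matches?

Yes

All 12 rows have distinct {HomeTeam, Referee} values, so {HomeTeam, Referee} → (all attributes) holds and {HomeTeam, Referee} is a superkey.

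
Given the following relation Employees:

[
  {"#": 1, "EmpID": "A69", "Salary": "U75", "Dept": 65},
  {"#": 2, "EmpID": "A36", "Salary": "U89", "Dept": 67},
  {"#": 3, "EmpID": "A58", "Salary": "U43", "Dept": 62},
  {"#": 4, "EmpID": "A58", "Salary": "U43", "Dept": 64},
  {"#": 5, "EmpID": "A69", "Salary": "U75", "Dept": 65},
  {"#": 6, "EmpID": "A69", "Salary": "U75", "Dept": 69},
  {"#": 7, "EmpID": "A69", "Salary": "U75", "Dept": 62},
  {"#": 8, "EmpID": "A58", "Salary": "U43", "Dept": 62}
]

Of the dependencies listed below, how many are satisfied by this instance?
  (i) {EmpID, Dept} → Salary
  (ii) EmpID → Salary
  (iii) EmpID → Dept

(i) {EmpID, Dept} → Salary: every LHS value maps to a single RHS value — holds.
(ii) EmpID → Salary: every LHS value maps to a single RHS value — holds.
(iii) EmpID → Dept: EmpID=A69: rows 1, 5, 6, 7 → Dept takes values {65, 69, 62} — violation; EmpID=A58: rows 3, 4, 8 → Dept takes values {62, 64} — violation — fails.
2 of the 3 dependencies hold.

2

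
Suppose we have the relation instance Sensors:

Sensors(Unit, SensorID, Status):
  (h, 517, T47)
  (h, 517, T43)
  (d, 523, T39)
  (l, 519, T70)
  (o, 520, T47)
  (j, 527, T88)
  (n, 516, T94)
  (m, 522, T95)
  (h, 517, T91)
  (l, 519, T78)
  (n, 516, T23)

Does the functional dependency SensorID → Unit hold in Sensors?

SensorID=517: 3 rows → Unit = h, h, h ✓
SensorID=523: 1 row → Unit = d ✓
SensorID=519: 2 rows → Unit = l, l ✓
SensorID=520: 1 row → Unit = o ✓
SensorID=527: 1 row → Unit = j ✓
SensorID=516: 2 rows → Unit = n, n ✓
SensorID=522: 1 row → Unit = m ✓
Every SensorID value is associated with a single Unit value, so SensorID → Unit holds.

Yes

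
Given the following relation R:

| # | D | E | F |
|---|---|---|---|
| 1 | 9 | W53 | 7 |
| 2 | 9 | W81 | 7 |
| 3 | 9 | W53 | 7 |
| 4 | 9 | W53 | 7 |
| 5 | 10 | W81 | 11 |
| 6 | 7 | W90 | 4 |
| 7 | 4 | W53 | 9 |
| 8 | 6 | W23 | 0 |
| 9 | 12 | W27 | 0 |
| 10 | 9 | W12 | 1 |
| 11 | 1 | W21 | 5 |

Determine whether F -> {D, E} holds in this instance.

F=7: rows 1, 2, 3, 4 → {D,E} takes values {(9, W53), (9, W81)} — violation
F=11: row 5 → {D,E} = (10, W81) ✓
F=4: row 6 → {D,E} = (7, W90) ✓
F=9: row 7 → {D,E} = (4, W53) ✓
F=0: rows 8, 9 → {D,E} takes values {(6, W23), (12, W27)} — violation
F=1: row 10 → {D,E} = (9, W12) ✓
F=5: row 11 → {D,E} = (1, W21) ✓
Two rows agree on F but differ on {D, E}, so F -> {D, E} does not hold.

No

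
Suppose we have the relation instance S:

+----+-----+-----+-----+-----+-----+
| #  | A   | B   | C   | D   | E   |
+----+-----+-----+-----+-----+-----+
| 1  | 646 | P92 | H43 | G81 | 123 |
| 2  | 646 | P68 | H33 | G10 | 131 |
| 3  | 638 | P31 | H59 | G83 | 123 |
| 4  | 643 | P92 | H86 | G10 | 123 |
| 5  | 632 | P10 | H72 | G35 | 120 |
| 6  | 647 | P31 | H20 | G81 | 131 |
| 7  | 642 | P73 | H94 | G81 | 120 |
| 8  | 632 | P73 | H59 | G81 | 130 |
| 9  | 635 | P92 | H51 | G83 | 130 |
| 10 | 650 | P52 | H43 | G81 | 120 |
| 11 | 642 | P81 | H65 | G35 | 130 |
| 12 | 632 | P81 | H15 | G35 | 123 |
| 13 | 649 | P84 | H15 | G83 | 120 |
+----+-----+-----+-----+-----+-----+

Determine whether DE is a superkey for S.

Rows 7 and 10 have the same DE value (D=G81, E=120) but are distinct tuples, so DE does not determine every attribute — not a superkey.

No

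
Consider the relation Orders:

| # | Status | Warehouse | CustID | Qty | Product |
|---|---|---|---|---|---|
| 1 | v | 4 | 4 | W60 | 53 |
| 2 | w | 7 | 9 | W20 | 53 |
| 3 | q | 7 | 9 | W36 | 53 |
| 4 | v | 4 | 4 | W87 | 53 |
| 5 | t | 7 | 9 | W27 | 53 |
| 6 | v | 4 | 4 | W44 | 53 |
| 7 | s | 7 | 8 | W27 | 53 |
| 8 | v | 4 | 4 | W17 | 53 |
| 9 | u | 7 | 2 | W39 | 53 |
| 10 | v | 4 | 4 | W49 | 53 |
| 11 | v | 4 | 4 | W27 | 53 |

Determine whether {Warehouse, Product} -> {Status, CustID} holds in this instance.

(Warehouse=4, Product=53): rows 1, 4, 6, 8, 10, 11 → {Status,CustID} = (v, 4), (v, 4), (v, 4), (v, 4), (v, 4), (v, 4) ✓
(Warehouse=7, Product=53): rows 2, 3, 5, 7, 9 → {Status,CustID} takes values {(w, 9), (q, 9), (t, 9), (s, 8), (u, 2)} — violation
Two rows agree on {Warehouse, Product} but differ on {Status, CustID}, so {Warehouse, Product} -> {Status, CustID} does not hold.

No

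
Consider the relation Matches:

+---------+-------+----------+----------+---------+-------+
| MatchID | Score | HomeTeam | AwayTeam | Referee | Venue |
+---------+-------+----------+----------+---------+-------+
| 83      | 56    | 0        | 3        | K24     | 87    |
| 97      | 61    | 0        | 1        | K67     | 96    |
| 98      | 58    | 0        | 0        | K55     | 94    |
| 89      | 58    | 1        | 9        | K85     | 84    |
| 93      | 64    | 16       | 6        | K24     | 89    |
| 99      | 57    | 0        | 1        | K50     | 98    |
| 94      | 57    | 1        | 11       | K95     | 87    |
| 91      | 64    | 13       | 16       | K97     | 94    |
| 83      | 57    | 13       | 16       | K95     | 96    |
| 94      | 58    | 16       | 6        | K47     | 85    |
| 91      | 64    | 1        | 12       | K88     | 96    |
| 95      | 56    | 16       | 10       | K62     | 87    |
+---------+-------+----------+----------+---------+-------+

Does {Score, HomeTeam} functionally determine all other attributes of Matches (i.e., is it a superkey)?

Yes

All 12 rows have distinct {Score, HomeTeam} values, so {Score, HomeTeam} → (all attributes) holds and {Score, HomeTeam} is a superkey.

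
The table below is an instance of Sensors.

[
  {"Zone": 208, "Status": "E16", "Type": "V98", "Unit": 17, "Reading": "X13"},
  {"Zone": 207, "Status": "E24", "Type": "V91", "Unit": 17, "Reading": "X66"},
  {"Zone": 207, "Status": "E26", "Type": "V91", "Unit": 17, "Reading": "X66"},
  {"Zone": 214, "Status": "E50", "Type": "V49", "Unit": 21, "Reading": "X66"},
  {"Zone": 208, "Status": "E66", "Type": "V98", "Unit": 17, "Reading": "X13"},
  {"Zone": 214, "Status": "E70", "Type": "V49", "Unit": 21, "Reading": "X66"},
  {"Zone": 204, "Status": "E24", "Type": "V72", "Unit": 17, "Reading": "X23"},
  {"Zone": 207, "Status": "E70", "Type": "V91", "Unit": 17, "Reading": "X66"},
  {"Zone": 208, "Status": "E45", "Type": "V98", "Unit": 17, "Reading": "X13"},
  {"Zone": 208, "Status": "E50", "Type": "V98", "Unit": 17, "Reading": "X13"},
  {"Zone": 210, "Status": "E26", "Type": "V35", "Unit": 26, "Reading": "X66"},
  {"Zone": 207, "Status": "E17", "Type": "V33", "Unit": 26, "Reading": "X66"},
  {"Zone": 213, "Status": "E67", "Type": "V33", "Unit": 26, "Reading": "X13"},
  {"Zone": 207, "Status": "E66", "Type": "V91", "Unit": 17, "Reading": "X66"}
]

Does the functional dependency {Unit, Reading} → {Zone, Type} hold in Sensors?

No

(Unit=17, Reading=X13): 4 rows → {Zone,Type} = (208, V98), (208, V98), (208, V98), (208, V98) ✓
(Unit=17, Reading=X66): 4 rows → {Zone,Type} = (207, V91), (207, V91), (207, V91), (207, V91) ✓
(Unit=21, Reading=X66): 2 rows → {Zone,Type} = (214, V49), (214, V49) ✓
(Unit=17, Reading=X23): 1 row → {Zone,Type} = (204, V72) ✓
(Unit=26, Reading=X66): 2 rows → {Zone,Type} takes values {(210, V35), (207, V33)} — violation
(Unit=26, Reading=X13): 1 row → {Zone,Type} = (213, V33) ✓
Two rows agree on {Unit, Reading} but differ on {Zone, Type}, so {Unit, Reading} → {Zone, Type} does not hold.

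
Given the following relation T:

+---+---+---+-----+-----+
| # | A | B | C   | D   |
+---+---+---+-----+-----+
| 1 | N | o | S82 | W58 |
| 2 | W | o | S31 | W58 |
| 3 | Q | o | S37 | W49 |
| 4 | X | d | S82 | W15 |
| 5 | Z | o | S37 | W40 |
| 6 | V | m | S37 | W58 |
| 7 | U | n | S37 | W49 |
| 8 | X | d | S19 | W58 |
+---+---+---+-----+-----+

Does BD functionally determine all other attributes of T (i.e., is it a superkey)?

No

Rows 1 and 2 have the same BD value (B=o, D=W58) but are distinct tuples, so BD does not determine every attribute — not a superkey.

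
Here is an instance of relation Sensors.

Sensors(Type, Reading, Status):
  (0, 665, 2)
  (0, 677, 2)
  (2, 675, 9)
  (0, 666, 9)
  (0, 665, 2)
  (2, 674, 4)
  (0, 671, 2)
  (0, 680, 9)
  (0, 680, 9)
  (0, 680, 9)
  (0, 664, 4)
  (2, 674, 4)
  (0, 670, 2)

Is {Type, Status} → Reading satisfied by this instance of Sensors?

(Type=0, Status=2): 5 rows → Reading takes values {665, 677, 671, 670} — violation
(Type=2, Status=9): 1 row → Reading = 675 ✓
(Type=0, Status=9): 4 rows → Reading takes values {666, 680} — violation
(Type=2, Status=4): 2 rows → Reading = 674, 674 ✓
(Type=0, Status=4): 1 row → Reading = 664 ✓
Two rows agree on {Type, Status} but differ on Reading, so {Type, Status} → Reading does not hold.

No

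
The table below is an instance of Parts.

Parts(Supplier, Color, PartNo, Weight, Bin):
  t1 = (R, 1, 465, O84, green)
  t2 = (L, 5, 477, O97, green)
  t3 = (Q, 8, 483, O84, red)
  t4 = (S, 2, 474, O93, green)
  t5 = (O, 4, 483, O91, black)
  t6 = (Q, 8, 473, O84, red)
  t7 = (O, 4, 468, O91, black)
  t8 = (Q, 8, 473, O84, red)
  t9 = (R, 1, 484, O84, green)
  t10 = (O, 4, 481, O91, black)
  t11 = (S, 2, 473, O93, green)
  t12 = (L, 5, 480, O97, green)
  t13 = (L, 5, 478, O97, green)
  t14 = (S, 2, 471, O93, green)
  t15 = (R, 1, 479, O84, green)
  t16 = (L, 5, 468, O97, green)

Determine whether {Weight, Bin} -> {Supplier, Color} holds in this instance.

Yes

(Weight=O84, Bin=green): rows 1, 9, 15 → {Supplier,Color} = (R, 1), (R, 1), (R, 1) ✓
(Weight=O97, Bin=green): rows 2, 12, 13, 16 → {Supplier,Color} = (L, 5), (L, 5), (L, 5), (L, 5) ✓
(Weight=O84, Bin=red): rows 3, 6, 8 → {Supplier,Color} = (Q, 8), (Q, 8), (Q, 8) ✓
(Weight=O93, Bin=green): rows 4, 11, 14 → {Supplier,Color} = (S, 2), (S, 2), (S, 2) ✓
(Weight=O91, Bin=black): rows 5, 7, 10 → {Supplier,Color} = (O, 4), (O, 4), (O, 4) ✓
Every {Weight, Bin} value is associated with a single {Supplier, Color} value, so {Weight, Bin} -> {Supplier, Color} holds.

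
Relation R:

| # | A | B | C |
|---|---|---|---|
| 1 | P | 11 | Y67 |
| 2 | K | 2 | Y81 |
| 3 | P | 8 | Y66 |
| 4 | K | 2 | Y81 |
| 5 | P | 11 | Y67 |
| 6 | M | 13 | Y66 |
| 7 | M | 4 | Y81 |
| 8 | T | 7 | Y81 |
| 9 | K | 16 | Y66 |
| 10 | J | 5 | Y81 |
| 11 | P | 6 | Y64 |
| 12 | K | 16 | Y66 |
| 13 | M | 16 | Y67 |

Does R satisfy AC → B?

(A=P, C=Y67): rows 1, 5 → B = 11, 11 ✓
(A=K, C=Y81): rows 2, 4 → B = 2, 2 ✓
(A=P, C=Y66): row 3 → B = 8 ✓
(A=M, C=Y66): row 6 → B = 13 ✓
(A=M, C=Y81): row 7 → B = 4 ✓
(A=T, C=Y81): row 8 → B = 7 ✓
(A=K, C=Y66): rows 9, 12 → B = 16, 16 ✓
(A=J, C=Y81): row 10 → B = 5 ✓
(A=P, C=Y64): row 11 → B = 6 ✓
(A=M, C=Y67): row 13 → B = 16 ✓
Every AC value is associated with a single B value, so AC → B holds.

Yes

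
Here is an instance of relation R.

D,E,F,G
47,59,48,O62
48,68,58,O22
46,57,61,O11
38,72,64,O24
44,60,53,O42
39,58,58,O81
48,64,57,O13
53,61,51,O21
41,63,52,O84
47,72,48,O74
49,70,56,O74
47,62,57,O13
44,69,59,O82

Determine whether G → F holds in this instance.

No

G=O62: 1 row → F = 48 ✓
G=O22: 1 row → F = 58 ✓
G=O11: 1 row → F = 61 ✓
G=O24: 1 row → F = 64 ✓
G=O42: 1 row → F = 53 ✓
G=O81: 1 row → F = 58 ✓
G=O13: 2 rows → F = 57, 57 ✓
G=O21: 1 row → F = 51 ✓
G=O84: 1 row → F = 52 ✓
G=O74: 2 rows → F takes values {48, 56} — violation
G=O82: 1 row → F = 59 ✓
Two rows agree on G but differ on F, so G → F does not hold.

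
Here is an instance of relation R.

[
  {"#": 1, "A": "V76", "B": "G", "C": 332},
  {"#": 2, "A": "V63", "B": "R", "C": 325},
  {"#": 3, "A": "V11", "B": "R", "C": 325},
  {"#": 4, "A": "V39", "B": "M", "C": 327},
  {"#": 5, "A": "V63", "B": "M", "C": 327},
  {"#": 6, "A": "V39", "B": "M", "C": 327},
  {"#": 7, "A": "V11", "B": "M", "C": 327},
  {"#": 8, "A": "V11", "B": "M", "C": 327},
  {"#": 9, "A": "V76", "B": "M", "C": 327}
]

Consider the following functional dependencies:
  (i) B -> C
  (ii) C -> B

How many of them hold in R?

(i) B -> C: every LHS value maps to a single RHS value — holds.
(ii) C -> B: every LHS value maps to a single RHS value — holds.
2 of the 2 dependencies hold.

2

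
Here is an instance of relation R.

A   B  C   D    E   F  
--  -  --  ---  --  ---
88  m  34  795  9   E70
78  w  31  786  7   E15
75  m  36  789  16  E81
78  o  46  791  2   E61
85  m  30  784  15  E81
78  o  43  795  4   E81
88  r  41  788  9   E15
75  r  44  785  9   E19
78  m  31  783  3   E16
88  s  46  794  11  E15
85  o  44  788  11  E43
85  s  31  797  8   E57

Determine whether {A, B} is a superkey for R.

Two distinct rows share (A=78, B=o), so {A, B} does not determine every attribute — not a superkey.

No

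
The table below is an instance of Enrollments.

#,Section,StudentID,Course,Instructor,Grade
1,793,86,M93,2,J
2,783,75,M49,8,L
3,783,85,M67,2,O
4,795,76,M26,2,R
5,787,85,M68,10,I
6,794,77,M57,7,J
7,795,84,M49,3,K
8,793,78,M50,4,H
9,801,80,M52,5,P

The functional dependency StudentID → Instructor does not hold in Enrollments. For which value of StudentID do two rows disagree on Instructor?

StudentID=86: row 1 → Instructor = 2 ✓
StudentID=75: row 2 → Instructor = 8 ✓
StudentID=85: rows 3, 5 → Instructor takes values {2, 10} — violation
StudentID=76: row 4 → Instructor = 2 ✓
StudentID=77: row 6 → Instructor = 7 ✓
StudentID=84: row 7 → Instructor = 3 ✓
StudentID=78: row 8 → Instructor = 4 ✓
StudentID=80: row 9 → Instructor = 5 ✓
The only StudentID value with inconsistent Instructor is StudentID=85.

85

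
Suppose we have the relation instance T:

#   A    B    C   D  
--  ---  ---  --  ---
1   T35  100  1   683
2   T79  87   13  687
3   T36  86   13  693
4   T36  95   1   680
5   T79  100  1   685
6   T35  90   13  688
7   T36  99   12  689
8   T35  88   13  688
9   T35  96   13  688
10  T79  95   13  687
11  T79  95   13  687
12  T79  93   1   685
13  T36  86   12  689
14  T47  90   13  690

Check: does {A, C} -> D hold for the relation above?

Yes

(A=T35, C=1): row 1 → D = 683 ✓
(A=T79, C=13): rows 2, 10, 11 → D = 687, 687, 687 ✓
(A=T36, C=13): row 3 → D = 693 ✓
(A=T36, C=1): row 4 → D = 680 ✓
(A=T79, C=1): rows 5, 12 → D = 685, 685 ✓
(A=T35, C=13): rows 6, 8, 9 → D = 688, 688, 688 ✓
(A=T36, C=12): rows 7, 13 → D = 689, 689 ✓
(A=T47, C=13): row 14 → D = 690 ✓
Every {A, C} value is associated with a single D value, so {A, C} -> D holds.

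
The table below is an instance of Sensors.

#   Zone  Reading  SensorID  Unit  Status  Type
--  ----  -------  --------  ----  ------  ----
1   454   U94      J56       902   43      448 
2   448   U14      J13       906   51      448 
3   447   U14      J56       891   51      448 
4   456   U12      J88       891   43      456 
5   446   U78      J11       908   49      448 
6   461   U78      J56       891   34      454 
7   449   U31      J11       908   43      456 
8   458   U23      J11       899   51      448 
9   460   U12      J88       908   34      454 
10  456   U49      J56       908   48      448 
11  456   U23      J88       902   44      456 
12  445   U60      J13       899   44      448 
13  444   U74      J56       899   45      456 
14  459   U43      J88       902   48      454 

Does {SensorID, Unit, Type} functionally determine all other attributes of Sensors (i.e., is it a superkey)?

All 14 rows have distinct {SensorID, Unit, Type} values, so {SensorID, Unit, Type} → (all attributes) holds and {SensorID, Unit, Type} is a superkey.

Yes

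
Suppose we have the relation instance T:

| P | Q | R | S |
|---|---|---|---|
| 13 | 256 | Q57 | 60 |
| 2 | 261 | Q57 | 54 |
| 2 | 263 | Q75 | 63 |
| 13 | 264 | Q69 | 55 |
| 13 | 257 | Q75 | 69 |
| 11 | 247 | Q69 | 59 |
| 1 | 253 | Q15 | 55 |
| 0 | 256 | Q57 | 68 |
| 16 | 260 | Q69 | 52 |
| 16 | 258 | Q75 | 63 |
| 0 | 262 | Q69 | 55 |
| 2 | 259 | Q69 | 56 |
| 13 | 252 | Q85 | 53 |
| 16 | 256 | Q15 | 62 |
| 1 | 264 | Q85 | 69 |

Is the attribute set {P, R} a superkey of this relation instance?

Yes

All 15 rows have distinct {P, R} values, so {P, R} → (all attributes) holds and {P, R} is a superkey.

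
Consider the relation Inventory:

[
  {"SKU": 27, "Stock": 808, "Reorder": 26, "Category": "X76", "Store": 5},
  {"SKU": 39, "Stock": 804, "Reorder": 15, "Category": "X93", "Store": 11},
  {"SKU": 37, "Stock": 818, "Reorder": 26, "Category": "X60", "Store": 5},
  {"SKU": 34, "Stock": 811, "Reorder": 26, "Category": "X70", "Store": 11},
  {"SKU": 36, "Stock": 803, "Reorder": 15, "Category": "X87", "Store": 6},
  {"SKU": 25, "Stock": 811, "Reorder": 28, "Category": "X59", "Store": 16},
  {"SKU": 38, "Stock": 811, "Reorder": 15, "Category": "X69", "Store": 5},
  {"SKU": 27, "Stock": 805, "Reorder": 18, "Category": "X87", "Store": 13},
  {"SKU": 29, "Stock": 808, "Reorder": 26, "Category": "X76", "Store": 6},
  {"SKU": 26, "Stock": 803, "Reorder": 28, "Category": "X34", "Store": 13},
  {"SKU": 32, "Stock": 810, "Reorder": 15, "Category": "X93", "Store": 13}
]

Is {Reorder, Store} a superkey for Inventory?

Two distinct rows share (Reorder=26, Store=5), so {Reorder, Store} does not determine every attribute — not a superkey.

No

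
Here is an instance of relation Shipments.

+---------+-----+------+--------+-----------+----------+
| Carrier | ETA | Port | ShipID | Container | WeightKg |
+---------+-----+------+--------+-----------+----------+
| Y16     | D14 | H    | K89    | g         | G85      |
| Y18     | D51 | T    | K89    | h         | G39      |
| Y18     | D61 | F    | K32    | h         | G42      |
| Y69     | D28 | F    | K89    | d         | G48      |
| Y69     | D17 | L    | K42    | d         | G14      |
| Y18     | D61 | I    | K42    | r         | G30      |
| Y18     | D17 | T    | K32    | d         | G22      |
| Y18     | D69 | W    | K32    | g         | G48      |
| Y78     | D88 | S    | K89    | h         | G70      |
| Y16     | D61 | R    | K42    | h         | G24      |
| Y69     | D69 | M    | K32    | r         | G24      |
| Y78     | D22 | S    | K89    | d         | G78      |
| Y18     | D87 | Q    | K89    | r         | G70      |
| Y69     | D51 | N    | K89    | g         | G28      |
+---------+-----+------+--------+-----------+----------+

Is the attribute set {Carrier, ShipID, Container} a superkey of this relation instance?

Yes

All 14 rows have distinct {Carrier, ShipID, Container} values, so {Carrier, ShipID, Container} → (all attributes) holds and {Carrier, ShipID, Container} is a superkey.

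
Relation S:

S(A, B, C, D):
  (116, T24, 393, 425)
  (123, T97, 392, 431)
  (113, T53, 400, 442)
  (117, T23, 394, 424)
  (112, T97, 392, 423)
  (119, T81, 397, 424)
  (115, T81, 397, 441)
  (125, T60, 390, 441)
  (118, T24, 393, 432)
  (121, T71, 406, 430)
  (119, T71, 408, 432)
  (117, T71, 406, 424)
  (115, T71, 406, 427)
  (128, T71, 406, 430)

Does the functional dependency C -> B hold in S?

Yes

C=393: 2 rows → B = T24, T24 ✓
C=392: 2 rows → B = T97, T97 ✓
C=400: 1 row → B = T53 ✓
C=394: 1 row → B = T23 ✓
C=397: 2 rows → B = T81, T81 ✓
C=390: 1 row → B = T60 ✓
C=406: 4 rows → B = T71, T71, T71, T71 ✓
C=408: 1 row → B = T71 ✓
Every C value is associated with a single B value, so C -> B holds.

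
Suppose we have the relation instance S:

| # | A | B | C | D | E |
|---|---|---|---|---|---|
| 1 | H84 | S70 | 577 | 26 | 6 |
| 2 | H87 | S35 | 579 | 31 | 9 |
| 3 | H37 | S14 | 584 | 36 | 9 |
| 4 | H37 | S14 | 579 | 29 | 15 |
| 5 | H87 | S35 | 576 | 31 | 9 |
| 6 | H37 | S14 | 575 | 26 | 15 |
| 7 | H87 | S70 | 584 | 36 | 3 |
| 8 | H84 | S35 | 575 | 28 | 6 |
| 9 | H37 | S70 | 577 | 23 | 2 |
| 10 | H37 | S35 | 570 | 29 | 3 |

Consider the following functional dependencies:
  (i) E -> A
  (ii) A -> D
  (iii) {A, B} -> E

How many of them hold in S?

(i) E -> A: E=9: rows 2, 3, 5 → A takes values {H87, H37} — violation; E=3: rows 7, 10 → A takes values {H87, H37} — violation — fails.
(ii) A -> D: A=H84: rows 1, 8 → D takes values {26, 28} — violation; A=H87: rows 2, 5, 7 → D takes values {31, 36} — violation; A=H37: rows 3, 4, 6, 9, 10 → D takes values {36, 29, 26, 23} — violation — fails.
(iii) {A, B} -> E: (A=H37, B=S14): rows 3, 4, 6 → E takes values {9, 15} — violation — fails.
None of the 3 dependencies hold.

0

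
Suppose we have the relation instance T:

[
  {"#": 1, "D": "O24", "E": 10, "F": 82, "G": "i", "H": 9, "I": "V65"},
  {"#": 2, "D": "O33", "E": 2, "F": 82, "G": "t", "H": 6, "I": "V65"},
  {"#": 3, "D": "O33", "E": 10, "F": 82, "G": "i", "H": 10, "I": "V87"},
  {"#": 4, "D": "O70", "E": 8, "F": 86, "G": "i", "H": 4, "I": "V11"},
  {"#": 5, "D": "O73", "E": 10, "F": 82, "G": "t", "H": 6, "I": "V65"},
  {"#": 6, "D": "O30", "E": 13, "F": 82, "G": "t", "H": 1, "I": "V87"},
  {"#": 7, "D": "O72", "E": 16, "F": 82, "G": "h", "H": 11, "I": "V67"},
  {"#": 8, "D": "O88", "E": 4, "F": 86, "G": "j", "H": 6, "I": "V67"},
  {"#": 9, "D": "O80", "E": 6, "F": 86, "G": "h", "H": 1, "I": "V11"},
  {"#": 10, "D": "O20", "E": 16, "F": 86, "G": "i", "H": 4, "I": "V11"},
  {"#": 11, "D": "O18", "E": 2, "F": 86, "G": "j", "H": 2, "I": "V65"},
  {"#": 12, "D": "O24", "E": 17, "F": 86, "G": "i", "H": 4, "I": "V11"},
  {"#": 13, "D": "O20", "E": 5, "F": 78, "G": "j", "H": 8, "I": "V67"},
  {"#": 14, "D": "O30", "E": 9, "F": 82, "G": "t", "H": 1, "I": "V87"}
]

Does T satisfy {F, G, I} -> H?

(F=82, G=i, I=V65): row 1 → H = 9 ✓
(F=82, G=t, I=V65): rows 2, 5 → H = 6, 6 ✓
(F=82, G=i, I=V87): row 3 → H = 10 ✓
(F=86, G=i, I=V11): rows 4, 10, 12 → H = 4, 4, 4 ✓
(F=82, G=t, I=V87): rows 6, 14 → H = 1, 1 ✓
(F=82, G=h, I=V67): row 7 → H = 11 ✓
(F=86, G=j, I=V67): row 8 → H = 6 ✓
(F=86, G=h, I=V11): row 9 → H = 1 ✓
(F=86, G=j, I=V65): row 11 → H = 2 ✓
(F=78, G=j, I=V67): row 13 → H = 8 ✓
Every {F, G, I} value is associated with a single H value, so {F, G, I} -> H holds.

Yes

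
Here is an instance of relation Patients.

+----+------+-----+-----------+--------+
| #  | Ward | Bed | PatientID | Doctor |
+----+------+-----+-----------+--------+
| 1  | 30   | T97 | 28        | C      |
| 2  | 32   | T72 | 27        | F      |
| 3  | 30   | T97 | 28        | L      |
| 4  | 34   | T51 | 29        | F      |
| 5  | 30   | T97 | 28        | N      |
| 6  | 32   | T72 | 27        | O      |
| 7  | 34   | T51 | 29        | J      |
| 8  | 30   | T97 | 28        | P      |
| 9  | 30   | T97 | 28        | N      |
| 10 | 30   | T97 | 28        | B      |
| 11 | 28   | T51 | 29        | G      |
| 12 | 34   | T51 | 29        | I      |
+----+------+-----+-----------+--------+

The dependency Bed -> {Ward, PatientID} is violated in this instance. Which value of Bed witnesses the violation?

Bed=T97: rows 1, 3, 5, 8, 9, 10 → {Ward,PatientID} = (30, 28), (30, 28), (30, 28), (30, 28), (30, 28), (30, 28) ✓
Bed=T72: rows 2, 6 → {Ward,PatientID} = (32, 27), (32, 27) ✓
Bed=T51: rows 4, 7, 11, 12 → {Ward,PatientID} takes values {(34, 29), (28, 29)} — violation
The only Bed value with inconsistent RHS is Bed=T51.

T51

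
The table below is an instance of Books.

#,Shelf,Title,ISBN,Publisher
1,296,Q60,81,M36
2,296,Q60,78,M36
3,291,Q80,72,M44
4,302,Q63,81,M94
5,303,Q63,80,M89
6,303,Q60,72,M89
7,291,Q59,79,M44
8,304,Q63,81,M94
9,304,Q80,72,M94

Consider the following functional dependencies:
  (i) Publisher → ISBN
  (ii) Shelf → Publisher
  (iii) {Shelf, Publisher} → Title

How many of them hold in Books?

1

(i) Publisher → ISBN: Publisher=M36: rows 1, 2 → ISBN takes values {81, 78} — violation; Publisher=M44: rows 3, 7 → ISBN takes values {72, 79} — violation; Publisher=M94: rows 4, 8, 9 → ISBN takes values {81, 72} — violation; Publisher=M89: rows 5, 6 → ISBN takes values {80, 72} — violation — fails.
(ii) Shelf → Publisher: every LHS value maps to a single RHS value — holds.
(iii) {Shelf, Publisher} → Title: (Shelf=291, Publisher=M44): rows 3, 7 → Title takes values {Q80, Q59} — violation; (Shelf=303, Publisher=M89): rows 5, 6 → Title takes values {Q63, Q60} — violation; (Shelf=304, Publisher=M94): rows 8, 9 → Title takes values {Q63, Q80} — violation — fails.
1 of the 3 dependencies holds.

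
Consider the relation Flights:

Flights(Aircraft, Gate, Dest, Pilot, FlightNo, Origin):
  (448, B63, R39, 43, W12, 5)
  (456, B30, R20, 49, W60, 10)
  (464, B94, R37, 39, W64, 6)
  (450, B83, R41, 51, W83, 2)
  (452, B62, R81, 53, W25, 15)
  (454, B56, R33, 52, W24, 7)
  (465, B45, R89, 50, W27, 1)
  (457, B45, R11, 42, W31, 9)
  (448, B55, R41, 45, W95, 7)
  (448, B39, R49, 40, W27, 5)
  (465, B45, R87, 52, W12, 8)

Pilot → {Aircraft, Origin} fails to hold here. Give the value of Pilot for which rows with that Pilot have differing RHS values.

Pilot=43: 1 row → {Aircraft,Origin} = (448, 5) ✓
Pilot=49: 1 row → {Aircraft,Origin} = (456, 10) ✓
Pilot=39: 1 row → {Aircraft,Origin} = (464, 6) ✓
Pilot=51: 1 row → {Aircraft,Origin} = (450, 2) ✓
Pilot=53: 1 row → {Aircraft,Origin} = (452, 15) ✓
Pilot=52: 2 rows → {Aircraft,Origin} takes values {(454, 7), (465, 8)} — violation
Pilot=50: 1 row → {Aircraft,Origin} = (465, 1) ✓
Pilot=42: 1 row → {Aircraft,Origin} = (457, 9) ✓
Pilot=45: 1 row → {Aircraft,Origin} = (448, 7) ✓
Pilot=40: 1 row → {Aircraft,Origin} = (448, 5) ✓
The only Pilot value with inconsistent RHS is Pilot=52.

52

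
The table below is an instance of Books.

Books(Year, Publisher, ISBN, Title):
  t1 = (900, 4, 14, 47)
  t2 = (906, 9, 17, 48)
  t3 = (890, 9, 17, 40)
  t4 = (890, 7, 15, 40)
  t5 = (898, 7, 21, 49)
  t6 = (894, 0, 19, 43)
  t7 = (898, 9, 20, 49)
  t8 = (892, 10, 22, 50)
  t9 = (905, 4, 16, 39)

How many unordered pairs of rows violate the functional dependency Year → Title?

Year=890: all 2 rows agree on Title — 0 pairs.
Year=898: all 2 rows agree on Title — 0 pairs.

0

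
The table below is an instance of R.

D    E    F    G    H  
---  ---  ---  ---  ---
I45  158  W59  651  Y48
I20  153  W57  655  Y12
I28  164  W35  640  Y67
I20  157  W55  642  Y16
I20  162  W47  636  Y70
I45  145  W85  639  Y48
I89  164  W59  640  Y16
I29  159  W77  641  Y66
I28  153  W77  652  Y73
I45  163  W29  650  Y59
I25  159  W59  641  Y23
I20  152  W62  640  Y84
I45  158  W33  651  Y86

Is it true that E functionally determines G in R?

No

E=158: 2 rows → G = 651, 651 ✓
E=153: 2 rows → G takes values {655, 652} — violation
E=164: 2 rows → G = 640, 640 ✓
E=157: 1 row → G = 642 ✓
E=162: 1 row → G = 636 ✓
E=145: 1 row → G = 639 ✓
E=159: 2 rows → G = 641, 641 ✓
E=163: 1 row → G = 650 ✓
E=152: 1 row → G = 640 ✓
Two rows agree on E but differ on G, so E -> G does not hold.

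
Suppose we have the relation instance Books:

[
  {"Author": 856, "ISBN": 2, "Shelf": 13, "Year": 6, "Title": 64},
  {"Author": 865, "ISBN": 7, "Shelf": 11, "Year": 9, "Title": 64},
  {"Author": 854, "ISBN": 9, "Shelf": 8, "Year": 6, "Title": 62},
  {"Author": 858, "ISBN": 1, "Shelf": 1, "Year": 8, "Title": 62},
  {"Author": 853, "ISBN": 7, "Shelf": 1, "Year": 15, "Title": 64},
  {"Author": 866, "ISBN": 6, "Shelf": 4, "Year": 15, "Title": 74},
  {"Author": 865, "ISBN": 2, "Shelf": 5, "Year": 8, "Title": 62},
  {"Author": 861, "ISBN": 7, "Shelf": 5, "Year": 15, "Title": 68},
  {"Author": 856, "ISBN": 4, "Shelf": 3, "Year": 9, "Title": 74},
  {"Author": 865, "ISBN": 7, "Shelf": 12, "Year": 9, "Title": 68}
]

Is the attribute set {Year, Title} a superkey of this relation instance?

Two distinct rows share (Year=8, Title=62), so {Year, Title} does not determine every attribute — not a superkey.

No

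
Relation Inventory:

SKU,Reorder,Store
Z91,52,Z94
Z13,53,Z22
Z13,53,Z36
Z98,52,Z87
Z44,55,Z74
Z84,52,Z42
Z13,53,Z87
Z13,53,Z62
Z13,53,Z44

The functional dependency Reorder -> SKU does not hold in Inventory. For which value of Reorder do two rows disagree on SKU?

52

Reorder=52: 3 rows → SKU takes values {Z91, Z98, Z84} — violation
Reorder=53: 5 rows → SKU = Z13, Z13, Z13, Z13, Z13 ✓
Reorder=55: 1 row → SKU = Z44 ✓
The only Reorder value with inconsistent SKU is Reorder=52.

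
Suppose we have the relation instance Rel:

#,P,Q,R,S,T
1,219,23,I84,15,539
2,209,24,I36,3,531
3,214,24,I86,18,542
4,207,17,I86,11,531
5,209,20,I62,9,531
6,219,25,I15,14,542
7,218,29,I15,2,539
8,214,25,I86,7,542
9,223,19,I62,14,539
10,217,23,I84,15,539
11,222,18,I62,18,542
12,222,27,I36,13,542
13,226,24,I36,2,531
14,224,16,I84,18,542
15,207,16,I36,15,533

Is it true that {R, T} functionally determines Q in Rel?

No

(R=I84, T=539): rows 1, 10 → Q = 23, 23 ✓
(R=I36, T=531): rows 2, 13 → Q = 24, 24 ✓
(R=I86, T=542): rows 3, 8 → Q takes values {24, 25} — violation
(R=I86, T=531): row 4 → Q = 17 ✓
(R=I62, T=531): row 5 → Q = 20 ✓
(R=I15, T=542): row 6 → Q = 25 ✓
(R=I15, T=539): row 7 → Q = 29 ✓
(R=I62, T=539): row 9 → Q = 19 ✓
(R=I62, T=542): row 11 → Q = 18 ✓
(R=I36, T=542): row 12 → Q = 27 ✓
(R=I84, T=542): row 14 → Q = 16 ✓
(R=I36, T=533): row 15 → Q = 16 ✓
Two rows agree on {R, T} but differ on Q, so {R, T} → Q does not hold.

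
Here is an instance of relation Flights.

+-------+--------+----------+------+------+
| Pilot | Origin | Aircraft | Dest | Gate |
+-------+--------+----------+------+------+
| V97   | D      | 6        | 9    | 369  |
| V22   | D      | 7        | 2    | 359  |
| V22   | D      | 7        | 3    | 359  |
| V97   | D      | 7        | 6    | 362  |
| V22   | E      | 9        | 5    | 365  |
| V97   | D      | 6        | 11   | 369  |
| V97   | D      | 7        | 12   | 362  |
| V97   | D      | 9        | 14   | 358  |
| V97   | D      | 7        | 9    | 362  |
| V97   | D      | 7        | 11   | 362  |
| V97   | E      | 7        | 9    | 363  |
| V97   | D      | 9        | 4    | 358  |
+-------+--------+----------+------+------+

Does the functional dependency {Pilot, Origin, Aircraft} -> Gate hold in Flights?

(Pilot=V97, Origin=D, Aircraft=6): 2 rows → Gate = 369, 369 ✓
(Pilot=V22, Origin=D, Aircraft=7): 2 rows → Gate = 359, 359 ✓
(Pilot=V97, Origin=D, Aircraft=7): 4 rows → Gate = 362, 362, 362, 362 ✓
(Pilot=V22, Origin=E, Aircraft=9): 1 row → Gate = 365 ✓
(Pilot=V97, Origin=D, Aircraft=9): 2 rows → Gate = 358, 358 ✓
(Pilot=V97, Origin=E, Aircraft=7): 1 row → Gate = 363 ✓
Every {Pilot, Origin, Aircraft} value is associated with a single Gate value, so {Pilot, Origin, Aircraft} -> Gate holds.

Yes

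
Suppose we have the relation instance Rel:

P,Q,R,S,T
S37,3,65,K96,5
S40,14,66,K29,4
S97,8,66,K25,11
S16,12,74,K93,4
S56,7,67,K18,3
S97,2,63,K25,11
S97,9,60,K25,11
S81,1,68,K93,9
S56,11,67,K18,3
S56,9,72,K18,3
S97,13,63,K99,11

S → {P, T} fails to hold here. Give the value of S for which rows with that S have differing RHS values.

K93

S=K96: 1 row → {P,T} = (S37, 5) ✓
S=K29: 1 row → {P,T} = (S40, 4) ✓
S=K25: 3 rows → {P,T} = (S97, 11), (S97, 11), (S97, 11) ✓
S=K93: 2 rows → {P,T} takes values {(S16, 4), (S81, 9)} — violation
S=K18: 3 rows → {P,T} = (S56, 3), (S56, 3), (S56, 3) ✓
S=K99: 1 row → {P,T} = (S97, 11) ✓
The only S value with inconsistent RHS is S=K93.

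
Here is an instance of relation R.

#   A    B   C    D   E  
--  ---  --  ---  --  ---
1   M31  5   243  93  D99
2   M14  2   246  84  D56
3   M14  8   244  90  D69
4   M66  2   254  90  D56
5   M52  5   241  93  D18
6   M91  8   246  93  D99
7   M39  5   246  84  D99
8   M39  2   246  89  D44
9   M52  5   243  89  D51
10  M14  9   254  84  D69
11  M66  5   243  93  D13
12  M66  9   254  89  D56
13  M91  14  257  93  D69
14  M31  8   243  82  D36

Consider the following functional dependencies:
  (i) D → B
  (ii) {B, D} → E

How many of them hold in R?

0

(i) D → B: D=93: rows 1, 5, 6, 11, 13 → B takes values {5, 8, 14} — violation; D=84: rows 2, 7, 10 → B takes values {2, 5, 9} — violation; D=90: rows 3, 4 → B takes values {8, 2} — violation; D=89: rows 8, 9, 12 → B takes values {2, 5, 9} — violation — fails.
(ii) {B, D} → E: (B=5, D=93): rows 1, 5, 11 → E takes values {D99, D18, D13} — violation — fails.
None of the 2 dependencies hold.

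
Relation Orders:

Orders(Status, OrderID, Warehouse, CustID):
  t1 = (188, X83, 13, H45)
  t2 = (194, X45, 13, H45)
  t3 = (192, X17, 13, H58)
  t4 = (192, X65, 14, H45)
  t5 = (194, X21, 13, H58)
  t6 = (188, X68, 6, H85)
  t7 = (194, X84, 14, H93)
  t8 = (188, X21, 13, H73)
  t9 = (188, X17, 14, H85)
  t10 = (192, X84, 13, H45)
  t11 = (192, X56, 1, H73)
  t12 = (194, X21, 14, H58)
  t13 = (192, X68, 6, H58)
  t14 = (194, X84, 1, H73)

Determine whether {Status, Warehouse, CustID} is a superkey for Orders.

All 14 rows have distinct {Status, Warehouse, CustID} values, so {Status, Warehouse, CustID} → (all attributes) holds and {Status, Warehouse, CustID} is a superkey.

Yes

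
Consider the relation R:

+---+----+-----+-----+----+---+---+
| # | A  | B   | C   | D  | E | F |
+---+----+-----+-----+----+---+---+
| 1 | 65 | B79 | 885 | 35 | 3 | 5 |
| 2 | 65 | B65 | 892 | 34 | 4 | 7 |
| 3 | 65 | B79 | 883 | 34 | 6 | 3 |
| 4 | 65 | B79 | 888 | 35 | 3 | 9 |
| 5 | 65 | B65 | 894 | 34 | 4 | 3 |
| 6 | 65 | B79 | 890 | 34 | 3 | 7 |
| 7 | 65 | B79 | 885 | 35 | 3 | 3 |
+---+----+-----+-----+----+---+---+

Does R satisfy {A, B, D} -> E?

No

(A=65, B=B79, D=35): rows 1, 4, 7 → E = 3, 3, 3 ✓
(A=65, B=B65, D=34): rows 2, 5 → E = 4, 4 ✓
(A=65, B=B79, D=34): rows 3, 6 → E takes values {6, 3} — violation
Two rows agree on {A, B, D} but differ on E, so {A, B, D} -> E does not hold.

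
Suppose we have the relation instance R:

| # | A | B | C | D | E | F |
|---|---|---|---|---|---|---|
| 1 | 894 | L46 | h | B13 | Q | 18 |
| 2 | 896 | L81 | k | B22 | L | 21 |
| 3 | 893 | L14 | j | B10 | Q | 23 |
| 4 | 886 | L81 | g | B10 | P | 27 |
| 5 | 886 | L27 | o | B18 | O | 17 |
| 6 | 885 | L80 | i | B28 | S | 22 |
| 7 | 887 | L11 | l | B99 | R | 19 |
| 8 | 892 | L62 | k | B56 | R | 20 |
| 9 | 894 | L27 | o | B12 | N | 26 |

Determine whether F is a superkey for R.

Yes

All 9 rows have distinct F values, so F → (all attributes) holds and F is a superkey.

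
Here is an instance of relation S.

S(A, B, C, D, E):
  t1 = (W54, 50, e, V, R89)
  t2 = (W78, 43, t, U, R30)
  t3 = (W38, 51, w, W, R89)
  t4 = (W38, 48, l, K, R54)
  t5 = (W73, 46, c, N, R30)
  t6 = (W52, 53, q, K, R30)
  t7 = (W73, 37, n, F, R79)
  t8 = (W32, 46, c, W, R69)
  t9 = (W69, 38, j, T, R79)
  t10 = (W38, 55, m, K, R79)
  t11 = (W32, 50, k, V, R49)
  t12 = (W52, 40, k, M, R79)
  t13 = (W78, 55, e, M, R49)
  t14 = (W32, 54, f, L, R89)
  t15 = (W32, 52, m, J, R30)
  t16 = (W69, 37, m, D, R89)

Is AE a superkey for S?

All 16 rows have distinct AE values, so AE → (all attributes) holds and AE is a superkey.

Yes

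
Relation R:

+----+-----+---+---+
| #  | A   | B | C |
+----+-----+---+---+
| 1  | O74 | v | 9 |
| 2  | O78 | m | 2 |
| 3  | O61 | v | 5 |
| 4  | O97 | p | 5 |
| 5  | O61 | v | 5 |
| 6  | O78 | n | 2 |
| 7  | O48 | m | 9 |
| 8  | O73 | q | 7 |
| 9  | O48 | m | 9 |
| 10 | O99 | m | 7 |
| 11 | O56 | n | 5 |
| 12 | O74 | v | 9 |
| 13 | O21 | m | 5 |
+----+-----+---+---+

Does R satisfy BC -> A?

(B=v, C=9): rows 1, 12 → A = O74, O74 ✓
(B=m, C=2): row 2 → A = O78 ✓
(B=v, C=5): rows 3, 5 → A = O61, O61 ✓
(B=p, C=5): row 4 → A = O97 ✓
(B=n, C=2): row 6 → A = O78 ✓
(B=m, C=9): rows 7, 9 → A = O48, O48 ✓
(B=q, C=7): row 8 → A = O73 ✓
(B=m, C=7): row 10 → A = O99 ✓
(B=n, C=5): row 11 → A = O56 ✓
(B=m, C=5): row 13 → A = O21 ✓
Every BC value is associated with a single A value, so BC -> A holds.

Yes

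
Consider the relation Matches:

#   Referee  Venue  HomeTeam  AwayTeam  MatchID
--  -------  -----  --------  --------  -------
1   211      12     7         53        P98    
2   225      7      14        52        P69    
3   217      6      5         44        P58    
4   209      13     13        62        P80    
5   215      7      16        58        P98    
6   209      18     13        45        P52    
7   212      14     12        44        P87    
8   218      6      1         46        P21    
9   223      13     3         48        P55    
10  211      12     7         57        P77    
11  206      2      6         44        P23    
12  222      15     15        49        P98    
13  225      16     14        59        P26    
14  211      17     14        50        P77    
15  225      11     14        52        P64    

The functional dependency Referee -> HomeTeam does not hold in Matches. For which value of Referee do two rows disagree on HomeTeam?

211

Referee=211: rows 1, 10, 14 → HomeTeam takes values {7, 14} — violation
Referee=225: rows 2, 13, 15 → HomeTeam = 14, 14, 14 ✓
Referee=217: row 3 → HomeTeam = 5 ✓
Referee=209: rows 4, 6 → HomeTeam = 13, 13 ✓
Referee=215: row 5 → HomeTeam = 16 ✓
Referee=212: row 7 → HomeTeam = 12 ✓
Referee=218: row 8 → HomeTeam = 1 ✓
Referee=223: row 9 → HomeTeam = 3 ✓
Referee=206: row 11 → HomeTeam = 6 ✓
Referee=222: row 12 → HomeTeam = 15 ✓
The only Referee value with inconsistent HomeTeam is Referee=211.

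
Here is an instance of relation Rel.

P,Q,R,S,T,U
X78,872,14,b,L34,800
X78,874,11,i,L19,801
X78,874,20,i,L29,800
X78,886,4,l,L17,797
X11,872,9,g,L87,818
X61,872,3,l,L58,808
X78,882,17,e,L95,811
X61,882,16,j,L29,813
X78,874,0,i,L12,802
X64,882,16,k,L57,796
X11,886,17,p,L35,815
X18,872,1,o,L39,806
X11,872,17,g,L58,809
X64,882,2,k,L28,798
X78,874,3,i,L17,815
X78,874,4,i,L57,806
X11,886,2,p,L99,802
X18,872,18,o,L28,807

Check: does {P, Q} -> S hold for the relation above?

(P=X78, Q=872): 1 row → S = b ✓
(P=X78, Q=874): 5 rows → S = i, i, i, i, i ✓
(P=X78, Q=886): 1 row → S = l ✓
(P=X11, Q=872): 2 rows → S = g, g ✓
(P=X61, Q=872): 1 row → S = l ✓
(P=X78, Q=882): 1 row → S = e ✓
(P=X61, Q=882): 1 row → S = j ✓
(P=X64, Q=882): 2 rows → S = k, k ✓
(P=X11, Q=886): 2 rows → S = p, p ✓
(P=X18, Q=872): 2 rows → S = o, o ✓
Every {P, Q} value is associated with a single S value, so {P, Q} -> S holds.

Yes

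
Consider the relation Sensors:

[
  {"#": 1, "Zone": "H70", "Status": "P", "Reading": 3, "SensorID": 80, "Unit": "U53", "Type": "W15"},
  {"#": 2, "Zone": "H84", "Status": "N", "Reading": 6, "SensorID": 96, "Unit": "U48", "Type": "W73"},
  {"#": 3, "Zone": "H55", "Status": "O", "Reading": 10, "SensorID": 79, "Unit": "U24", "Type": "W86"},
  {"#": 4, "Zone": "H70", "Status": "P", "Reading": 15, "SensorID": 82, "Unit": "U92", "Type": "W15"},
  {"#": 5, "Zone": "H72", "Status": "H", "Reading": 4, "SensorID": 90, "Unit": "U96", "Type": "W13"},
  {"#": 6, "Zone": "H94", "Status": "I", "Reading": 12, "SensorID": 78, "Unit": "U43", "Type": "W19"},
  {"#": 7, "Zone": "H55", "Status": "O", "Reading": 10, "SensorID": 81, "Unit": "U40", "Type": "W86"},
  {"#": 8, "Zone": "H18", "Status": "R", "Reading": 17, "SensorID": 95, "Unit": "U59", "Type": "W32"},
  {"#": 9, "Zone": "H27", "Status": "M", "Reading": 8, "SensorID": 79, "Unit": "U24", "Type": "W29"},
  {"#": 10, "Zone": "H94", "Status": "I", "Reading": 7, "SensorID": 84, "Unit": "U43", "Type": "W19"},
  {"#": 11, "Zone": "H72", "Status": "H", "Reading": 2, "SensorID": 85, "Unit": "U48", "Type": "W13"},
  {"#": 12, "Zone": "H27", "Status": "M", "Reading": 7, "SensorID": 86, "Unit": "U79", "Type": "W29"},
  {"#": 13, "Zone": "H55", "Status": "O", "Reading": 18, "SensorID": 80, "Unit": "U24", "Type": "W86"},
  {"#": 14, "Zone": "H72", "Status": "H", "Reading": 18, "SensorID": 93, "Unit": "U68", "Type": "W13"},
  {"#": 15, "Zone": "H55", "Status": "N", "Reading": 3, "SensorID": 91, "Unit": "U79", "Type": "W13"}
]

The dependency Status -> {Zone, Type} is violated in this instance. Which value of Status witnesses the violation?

Status=P: rows 1, 4 → {Zone,Type} = (H70, W15), (H70, W15) ✓
Status=N: rows 2, 15 → {Zone,Type} takes values {(H84, W73), (H55, W13)} — violation
Status=O: rows 3, 7, 13 → {Zone,Type} = (H55, W86), (H55, W86), (H55, W86) ✓
Status=H: rows 5, 11, 14 → {Zone,Type} = (H72, W13), (H72, W13), (H72, W13) ✓
Status=I: rows 6, 10 → {Zone,Type} = (H94, W19), (H94, W19) ✓
Status=R: row 8 → {Zone,Type} = (H18, W32) ✓
Status=M: rows 9, 12 → {Zone,Type} = (H27, W29), (H27, W29) ✓
The only Status value with inconsistent RHS is Status=N.

N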